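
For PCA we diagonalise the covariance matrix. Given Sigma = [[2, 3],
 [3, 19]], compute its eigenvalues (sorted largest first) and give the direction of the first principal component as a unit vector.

Step 1 — characteristic polynomial of 2×2 Sigma:
  det(Sigma - λI) = λ² - trace · λ + det = 0.
  trace = 2 + 19 = 21, det = 2·19 - (3)² = 29.
Step 2 — discriminant:
  Δ = trace² - 4·det = 441 - 116 = 325.
Step 3 — eigenvalues:
  λ = (trace ± √Δ)/2 = (21 ± 18.0278)/2,
  λ_1 = 19.5139,  λ_2 = 1.4861.

Step 4 — unit eigenvector for λ_1: solve (Sigma - λ_1 I)v = 0. First row:
  (2 - 19.5139)·v_x + (3)·v_y = 0, i.e. (-17.5139)·v_x + (3)·v_y = 0,
  so v ∝ (b, λ_1 - a) = (3, 17.5139) = u.
  ||u|| = √((3)² + (17.5139)²) = √(315.7359) ≈ 17.769,
  v_1 = u/||u|| ≈ (0.1688, 0.9856) (||v_1|| = 1).

λ_1 = 19.5139,  λ_2 = 1.4861;  v_1 ≈ (0.1688, 0.9856)


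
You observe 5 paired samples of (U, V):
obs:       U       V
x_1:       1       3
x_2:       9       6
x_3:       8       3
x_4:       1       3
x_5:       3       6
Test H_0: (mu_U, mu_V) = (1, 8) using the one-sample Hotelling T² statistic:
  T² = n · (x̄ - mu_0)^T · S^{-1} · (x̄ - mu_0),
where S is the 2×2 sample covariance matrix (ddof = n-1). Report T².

Step 1 — sample mean vector:
  mean(U) = (1 + 9 + 8 + 1 + 3) / 5 = 22/5 = 4.4
  mean(V) = (3 + 6 + 3 + 3 + 6) / 5 = 21/5 = 4.2
  x̄ = (4.4, 4.2),  deviation x̄ - mu_0 = (4.4, 4.2) - (1, 8) = (3.4, -3.8).

Step 2 — sample covariance matrix, S[i,j] = (1/(n-1)) · Σ_k (x_{k,i} - mean_i) · (x_{k,j} - mean_j), divisor n-1 = 4:
  S[U,U] = ((-3.4)·(-3.4) + (4.6)·(4.6) + (3.6)·(3.6) + (-3.4)·(-3.4) + (-1.4)·(-1.4)) / 4 = 59.2/4 = 14.8
  S[U,V] = ((-3.4)·(-1.2) + (4.6)·(1.8) + (3.6)·(-1.2) + (-3.4)·(-1.2) + (-1.4)·(1.8)) / 4 = 9.6/4 = 2.4
  S[V,V] = ((-1.2)·(-1.2) + (1.8)·(1.8) + (-1.2)·(-1.2) + (-1.2)·(-1.2) + (1.8)·(1.8)) / 4 = 10.8/4 = 2.7
  S = [[14.8, 2.4],
 [2.4, 2.7]].

Step 3 — invert S. det(S) = 14.8·2.7 - (2.4)² = 34.2.
  S^{-1} = (1/det) · [[d, -b], [-b, a]] = [[0.0789, -0.0702],
 [-0.0702, 0.4327]].

Step 4 — quadratic form (x̄ - mu_0)^T · S^{-1} · (x̄ - mu_0):
  S^{-1} · (x̄ - mu_0) = (0.5351, -1.883),
  (x̄ - mu_0)^T · [...] = (3.4)·(0.5351) + (-3.8)·(-1.883) = 8.9749.

Step 5 — scale by n: T² = 5 · 8.9749 = 44.8743.

T² ≈ 44.8743


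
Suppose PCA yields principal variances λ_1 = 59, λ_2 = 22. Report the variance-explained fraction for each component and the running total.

Step 1 — total variance = trace(Sigma) = Σ λ_i = 59 + 22 = 81.

Step 2 — fraction explained by component i = λ_i / Σ λ:
  PC1: 59/81 = 0.7284
  PC2: 22/81 = 0.2716

Step 3 — cumulative fraction after k components = (λ_1 + ... + λ_k) / Σ λ:
  k = 1: 59/81 = 0.7284
  k = 2: (59 + 22)/81 = 81/81 = 1

Summary (fraction, with percent):

explained: PC1 0.7284 (72.84%), PC2 0.2716 (27.16%);  cumulative: 0.7284, 1


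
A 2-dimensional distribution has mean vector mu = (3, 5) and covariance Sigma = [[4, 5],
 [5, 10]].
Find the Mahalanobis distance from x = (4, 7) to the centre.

Step 1 — centre the observation: (x - mu) = (1, 2).

Step 2 — invert Sigma. det(Sigma) = 4·10 - (5)² = 15.
  Sigma^{-1} = (1/det) · [[d, -b], [-b, a]] = [[0.6667, -0.3333],
 [-0.3333, 0.2667]].

Step 3 — form the quadratic (x - mu)^T · Sigma^{-1} · (x - mu):
  Sigma^{-1} · (x - mu) = (0, 0.2).
  (x - mu)^T · [Sigma^{-1} · (x - mu)] = (1)·(0) + (2)·(0.2) = 0.4.

Step 4 — take square root: d = √(0.4) ≈ 0.6325.

d(x, mu) = √(0.4) ≈ 0.6325


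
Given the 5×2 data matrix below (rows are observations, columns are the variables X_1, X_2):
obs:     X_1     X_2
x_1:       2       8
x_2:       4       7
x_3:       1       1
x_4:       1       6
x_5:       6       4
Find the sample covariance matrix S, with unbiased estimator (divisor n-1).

Step 1 — column means:
  mean(X_1) = (2 + 4 + 1 + 1 + 6) / 5 = 14/5 = 2.8
  mean(X_2) = (8 + 7 + 1 + 6 + 4) / 5 = 26/5 = 5.2

Step 2 — sample covariance S[i,j] = (1/(n-1)) · Σ_k (x_{k,i} - mean_i) · (x_{k,j} - mean_j), with n-1 = 4.
  S[X_1,X_1] = ((-0.8)·(-0.8) + (1.2)·(1.2) + (-1.8)·(-1.8) + (-1.8)·(-1.8) + (3.2)·(3.2)) / 4 = 18.8/4 = 4.7
  S[X_1,X_2] = ((-0.8)·(2.8) + (1.2)·(1.8) + (-1.8)·(-4.2) + (-1.8)·(0.8) + (3.2)·(-1.2)) / 4 = 2.2/4 = 0.55
  S[X_2,X_2] = ((2.8)·(2.8) + (1.8)·(1.8) + (-4.2)·(-4.2) + (0.8)·(0.8) + (-1.2)·(-1.2)) / 4 = 30.8/4 = 7.7

S is symmetric (S[j,i] = S[i,j]). Assembling:

S = [[4.7, 0.55],
 [0.55, 7.7]]


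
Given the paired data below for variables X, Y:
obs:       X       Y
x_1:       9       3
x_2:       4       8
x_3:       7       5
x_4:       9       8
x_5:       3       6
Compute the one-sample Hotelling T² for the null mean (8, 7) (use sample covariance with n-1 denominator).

Step 1 — sample mean vector:
  mean(X) = (9 + 4 + 7 + 9 + 3) / 5 = 32/5 = 6.4
  mean(Y) = (3 + 8 + 5 + 8 + 6) / 5 = 30/5 = 6
  x̄ = (6.4, 6),  deviation x̄ - mu_0 = (6.4, 6) - (8, 7) = (-1.6, -1).

Step 2 — sample covariance matrix, S[i,j] = (1/(n-1)) · Σ_k (x_{k,i} - mean_i) · (x_{k,j} - mean_j), divisor n-1 = 4:
  S[X,X] = ((2.6)·(2.6) + (-2.4)·(-2.4) + (0.6)·(0.6) + (2.6)·(2.6) + (-3.4)·(-3.4)) / 4 = 31.2/4 = 7.8
  S[X,Y] = ((2.6)·(-3) + (-2.4)·(2) + (0.6)·(-1) + (2.6)·(2) + (-3.4)·(0)) / 4 = -8/4 = -2
  S[Y,Y] = ((-3)·(-3) + (2)·(2) + (-1)·(-1) + (2)·(2) + (0)·(0)) / 4 = 18/4 = 4.5
  S = [[7.8, -2],
 [-2, 4.5]].

Step 3 — invert S. det(S) = 7.8·4.5 - (-2)² = 31.1.
  S^{-1} = (1/det) · [[d, -b], [-b, a]] = [[0.1447, 0.0643],
 [0.0643, 0.2508]].

Step 4 — quadratic form (x̄ - mu_0)^T · S^{-1} · (x̄ - mu_0):
  S^{-1} · (x̄ - mu_0) = (-0.2958, -0.3537),
  (x̄ - mu_0)^T · [...] = (-1.6)·(-0.2958) + (-1)·(-0.3537) = 0.827.

Step 5 — scale by n: T² = 5 · 0.827 = 4.135.

T² ≈ 4.135


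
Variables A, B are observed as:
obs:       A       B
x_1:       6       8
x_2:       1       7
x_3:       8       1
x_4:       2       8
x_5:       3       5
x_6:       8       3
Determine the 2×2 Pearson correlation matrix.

Step 1 — column means:
  mean(A) = (6 + 1 + 8 + 2 + 3 + 8) / 6 = 28/6 = 4.6667
  mean(B) = (8 + 7 + 1 + 8 + 5 + 3) / 6 = 32/6 = 5.3333

Step 2 — sample variances and covariances s[i,j] = (1/(n-1)) · Σ_k (x_{k,i} - mean_i) · (x_{k,j} - mean_j), with n-1 = 5:
  s[A,A] = ((1.3333)·(1.3333) + (-3.6667)·(-3.6667) + (3.3333)·(3.3333) + (-2.6667)·(-2.6667) + (-1.6667)·(-1.6667) + (3.3333)·(3.3333)) / 5 = 47.3333/5 = 9.4667
  s[A,B] = ((1.3333)·(2.6667) + (-3.6667)·(1.6667) + (3.3333)·(-4.3333) + (-2.6667)·(2.6667) + (-1.6667)·(-0.3333) + (3.3333)·(-2.3333)) / 5 = -31.3333/5 = -6.2667
  s[B,B] = ((2.6667)·(2.6667) + (1.6667)·(1.6667) + (-4.3333)·(-4.3333) + (2.6667)·(2.6667) + (-0.3333)·(-0.3333) + (-2.3333)·(-2.3333)) / 5 = 41.3333/5 = 8.2667
  Sample standard deviations s_i = √(s[i,i]):
  s(A) = √(9.4667) = 3.0768
  s(B) = √(8.2667) = 2.8752

Step 3 — r_{ij} = s_{ij} / (s_i · s_j):
  r[A,A] = 1 (diagonal).
  r[A,B] = -6.2667 / (3.0768 · 2.8752) = -6.2667 / 8.8463 = -0.7084
  r[B,B] = 1 (diagonal).

R is symmetric with unit diagonal. Assembling:

R = [[1, -0.7084],
 [-0.7084, 1]]


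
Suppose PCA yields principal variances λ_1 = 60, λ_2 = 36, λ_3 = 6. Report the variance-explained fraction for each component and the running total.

Step 1 — total variance = trace(Sigma) = Σ λ_i = 60 + 36 + 6 = 102.

Step 2 — fraction explained by component i = λ_i / Σ λ:
  PC1: 60/102 = 0.5882
  PC2: 36/102 = 0.3529
  PC3: 6/102 = 0.0588

Step 3 — cumulative fraction after k components = (λ_1 + ... + λ_k) / Σ λ:
  k = 1: 60/102 = 0.5882
  k = 2: (60 + 36)/102 = 96/102 = 0.9412
  k = 3: (60 + 36 + 6)/102 = 102/102 = 1

Summary (fraction, with percent):

explained: PC1 0.5882 (58.82%), PC2 0.3529 (35.29%), PC3 0.0588 (5.88%);  cumulative: 0.5882, 0.9412, 1


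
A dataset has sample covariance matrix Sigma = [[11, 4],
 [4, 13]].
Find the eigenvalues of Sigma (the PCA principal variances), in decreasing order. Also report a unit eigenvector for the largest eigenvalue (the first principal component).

Step 1 — characteristic polynomial of 2×2 Sigma:
  det(Sigma - λI) = λ² - trace · λ + det = 0.
  trace = 11 + 13 = 24, det = 11·13 - (4)² = 127.
Step 2 — discriminant:
  Δ = trace² - 4·det = 576 - 508 = 68.
Step 3 — eigenvalues:
  λ = (trace ± √Δ)/2 = (24 ± 8.2462)/2,
  λ_1 = 16.1231,  λ_2 = 7.8769.

Step 4 — unit eigenvector for λ_1: solve (Sigma - λ_1 I)v = 0. First row:
  (11 - 16.1231)·v_x + (4)·v_y = 0, i.e. (-5.1231)·v_x + (4)·v_y = 0,
  so v ∝ (b, λ_1 - a) = (4, 5.1231) = u.
  ||u|| = √((4)² + (5.1231)²) = √(42.2462) ≈ 6.4997,
  v_1 = u/||u|| ≈ (0.6154, 0.7882) (||v_1|| = 1).

λ_1 = 16.1231,  λ_2 = 7.8769;  v_1 ≈ (0.6154, 0.7882)


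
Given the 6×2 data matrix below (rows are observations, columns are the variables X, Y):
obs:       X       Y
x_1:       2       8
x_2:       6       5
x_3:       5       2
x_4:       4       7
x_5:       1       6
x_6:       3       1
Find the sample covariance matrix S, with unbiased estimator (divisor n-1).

Step 1 — column means:
  mean(X) = (2 + 6 + 5 + 4 + 1 + 3) / 6 = 21/6 = 3.5
  mean(Y) = (8 + 5 + 2 + 7 + 6 + 1) / 6 = 29/6 = 4.8333

Step 2 — sample covariance S[i,j] = (1/(n-1)) · Σ_k (x_{k,i} - mean_i) · (x_{k,j} - mean_j), with n-1 = 5.
  S[X,X] = ((-1.5)·(-1.5) + (2.5)·(2.5) + (1.5)·(1.5) + (0.5)·(0.5) + (-2.5)·(-2.5) + (-0.5)·(-0.5)) / 5 = 17.5/5 = 3.5
  S[X,Y] = ((-1.5)·(3.1667) + (2.5)·(0.1667) + (1.5)·(-2.8333) + (0.5)·(2.1667) + (-2.5)·(1.1667) + (-0.5)·(-3.8333)) / 5 = -8.5/5 = -1.7
  S[Y,Y] = ((3.1667)·(3.1667) + (0.1667)·(0.1667) + (-2.8333)·(-2.8333) + (2.1667)·(2.1667) + (1.1667)·(1.1667) + (-3.8333)·(-3.8333)) / 5 = 38.8333/5 = 7.7667

S is symmetric (S[j,i] = S[i,j]). Assembling:

S = [[3.5, -1.7],
 [-1.7, 7.7667]]


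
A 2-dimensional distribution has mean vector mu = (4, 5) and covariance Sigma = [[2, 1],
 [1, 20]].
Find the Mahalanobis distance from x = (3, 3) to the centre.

Step 1 — centre the observation: (x - mu) = (-1, -2).

Step 2 — invert Sigma. det(Sigma) = 2·20 - (1)² = 39.
  Sigma^{-1} = (1/det) · [[d, -b], [-b, a]] = [[0.5128, -0.0256],
 [-0.0256, 0.0513]].

Step 3 — form the quadratic (x - mu)^T · Sigma^{-1} · (x - mu):
  Sigma^{-1} · (x - mu) = (-0.4615, -0.0769).
  (x - mu)^T · [Sigma^{-1} · (x - mu)] = (-1)·(-0.4615) + (-2)·(-0.0769) = 0.6154.

Step 4 — take square root: d = √(0.6154) ≈ 0.7845.

d(x, mu) = √(0.6154) ≈ 0.7845


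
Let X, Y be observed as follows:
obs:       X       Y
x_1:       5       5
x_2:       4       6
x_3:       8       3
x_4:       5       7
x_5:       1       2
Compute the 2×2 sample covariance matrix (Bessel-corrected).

Step 1 — column means:
  mean(X) = (5 + 4 + 8 + 5 + 1) / 5 = 23/5 = 4.6
  mean(Y) = (5 + 6 + 3 + 7 + 2) / 5 = 23/5 = 4.6

Step 2 — sample covariance S[i,j] = (1/(n-1)) · Σ_k (x_{k,i} - mean_i) · (x_{k,j} - mean_j), with n-1 = 4.
  S[X,X] = ((0.4)·(0.4) + (-0.6)·(-0.6) + (3.4)·(3.4) + (0.4)·(0.4) + (-3.6)·(-3.6)) / 4 = 25.2/4 = 6.3
  S[X,Y] = ((0.4)·(0.4) + (-0.6)·(1.4) + (3.4)·(-1.6) + (0.4)·(2.4) + (-3.6)·(-2.6)) / 4 = 4.2/4 = 1.05
  S[Y,Y] = ((0.4)·(0.4) + (1.4)·(1.4) + (-1.6)·(-1.6) + (2.4)·(2.4) + (-2.6)·(-2.6)) / 4 = 17.2/4 = 4.3

S is symmetric (S[j,i] = S[i,j]). Assembling:

S = [[6.3, 1.05],
 [1.05, 4.3]]


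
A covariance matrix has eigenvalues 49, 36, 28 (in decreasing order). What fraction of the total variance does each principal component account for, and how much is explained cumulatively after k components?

Step 1 — total variance = trace(Sigma) = Σ λ_i = 49 + 36 + 28 = 113.

Step 2 — fraction explained by component i = λ_i / Σ λ:
  PC1: 49/113 = 0.4336
  PC2: 36/113 = 0.3186
  PC3: 28/113 = 0.2478

Step 3 — cumulative fraction after k components = (λ_1 + ... + λ_k) / Σ λ:
  k = 1: 49/113 = 0.4336
  k = 2: (49 + 36)/113 = 85/113 = 0.7522
  k = 3: (49 + 36 + 28)/113 = 113/113 = 1

Summary (fraction, with percent):

explained: PC1 0.4336 (43.36%), PC2 0.3186 (31.86%), PC3 0.2478 (24.78%);  cumulative: 0.4336, 0.7522, 1


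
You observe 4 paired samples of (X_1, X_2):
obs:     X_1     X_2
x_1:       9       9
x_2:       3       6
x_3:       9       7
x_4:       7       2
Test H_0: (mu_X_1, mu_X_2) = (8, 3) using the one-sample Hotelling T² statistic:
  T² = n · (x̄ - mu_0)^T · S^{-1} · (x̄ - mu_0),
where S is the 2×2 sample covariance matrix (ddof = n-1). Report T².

Step 1 — sample mean vector:
  mean(X_1) = (9 + 3 + 9 + 7) / 4 = 28/4 = 7
  mean(X_2) = (9 + 6 + 7 + 2) / 4 = 24/4 = 6
  x̄ = (7, 6),  deviation x̄ - mu_0 = (7, 6) - (8, 3) = (-1, 3).

Step 2 — sample covariance matrix, S[i,j] = (1/(n-1)) · Σ_k (x_{k,i} - mean_i) · (x_{k,j} - mean_j), divisor n-1 = 3:
  S[X_1,X_1] = ((2)·(2) + (-4)·(-4) + (2)·(2) + (0)·(0)) / 3 = 24/3 = 8
  S[X_1,X_2] = ((2)·(3) + (-4)·(0) + (2)·(1) + (0)·(-4)) / 3 = 8/3 = 2.6667
  S[X_2,X_2] = ((3)·(3) + (0)·(0) + (1)·(1) + (-4)·(-4)) / 3 = 26/3 = 8.6667
  S = [[8, 2.6667],
 [2.6667, 8.6667]].

Step 3 — invert S. det(S) = 8·8.6667 - (2.6667)² = 62.2222.
  S^{-1} = (1/det) · [[d, -b], [-b, a]] = [[0.1393, -0.0429],
 [-0.0429, 0.1286]].

Step 4 — quadratic form (x̄ - mu_0)^T · S^{-1} · (x̄ - mu_0):
  S^{-1} · (x̄ - mu_0) = (-0.2679, 0.4286),
  (x̄ - mu_0)^T · [...] = (-1)·(-0.2679) + (3)·(0.4286) = 1.5536.

Step 5 — scale by n: T² = 4 · 1.5536 = 6.2143.

T² ≈ 6.2143


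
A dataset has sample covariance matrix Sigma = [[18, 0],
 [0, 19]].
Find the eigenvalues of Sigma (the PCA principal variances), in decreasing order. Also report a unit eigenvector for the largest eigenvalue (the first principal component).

Step 1 — characteristic polynomial of 2×2 Sigma:
  det(Sigma - λI) = λ² - trace · λ + det = 0.
  trace = 18 + 19 = 37, det = 18·19 - (0)² = 342.
Step 2 — discriminant:
  Δ = trace² - 4·det = 1369 - 1368 = 1.
Step 3 — eigenvalues:
  λ = (trace ± √Δ)/2 = (37 ± 1)/2,
  λ_1 = 19,  λ_2 = 18.

Step 4 — unit eigenvector for λ_1: Sigma is diagonal, so its eigenvectors are the coordinate axes. λ_1 = 19 is the diagonal entry on the second coordinate axis, hence
  v_1 = (0, 1) (||v_1|| = 1).

λ_1 = 19,  λ_2 = 18;  v_1 ≈ (0, 1)


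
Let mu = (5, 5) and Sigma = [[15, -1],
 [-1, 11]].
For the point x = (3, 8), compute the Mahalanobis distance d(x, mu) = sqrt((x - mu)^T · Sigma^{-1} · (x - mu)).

Step 1 — centre the observation: (x - mu) = (-2, 3).

Step 2 — invert Sigma. det(Sigma) = 15·11 - (-1)² = 164.
  Sigma^{-1} = (1/det) · [[d, -b], [-b, a]] = [[0.0671, 0.0061],
 [0.0061, 0.0915]].

Step 3 — form the quadratic (x - mu)^T · Sigma^{-1} · (x - mu):
  Sigma^{-1} · (x - mu) = (-0.1159, 0.2622).
  (x - mu)^T · [Sigma^{-1} · (x - mu)] = (-2)·(-0.1159) + (3)·(0.2622) = 1.0183.

Step 4 — take square root: d = √(1.0183) ≈ 1.0091.

d(x, mu) = √(1.0183) ≈ 1.0091


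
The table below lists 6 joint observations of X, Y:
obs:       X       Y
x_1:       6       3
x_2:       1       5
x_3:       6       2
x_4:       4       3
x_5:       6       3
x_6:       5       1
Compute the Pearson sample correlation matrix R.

Step 1 — column means:
  mean(X) = (6 + 1 + 6 + 4 + 6 + 5) / 6 = 28/6 = 4.6667
  mean(Y) = (3 + 5 + 2 + 3 + 3 + 1) / 6 = 17/6 = 2.8333

Step 2 — sample variances and covariances s[i,j] = (1/(n-1)) · Σ_k (x_{k,i} - mean_i) · (x_{k,j} - mean_j), with n-1 = 5:
  s[X,X] = ((1.3333)·(1.3333) + (-3.6667)·(-3.6667) + (1.3333)·(1.3333) + (-0.6667)·(-0.6667) + (1.3333)·(1.3333) + (0.3333)·(0.3333)) / 5 = 19.3333/5 = 3.8667
  s[X,Y] = ((1.3333)·(0.1667) + (-3.6667)·(2.1667) + (1.3333)·(-0.8333) + (-0.6667)·(0.1667) + (1.3333)·(0.1667) + (0.3333)·(-1.8333)) / 5 = -9.3333/5 = -1.8667
  s[Y,Y] = ((0.1667)·(0.1667) + (2.1667)·(2.1667) + (-0.8333)·(-0.8333) + (0.1667)·(0.1667) + (0.1667)·(0.1667) + (-1.8333)·(-1.8333)) / 5 = 8.8333/5 = 1.7667
  Sample standard deviations s_i = √(s[i,i]):
  s(X) = √(3.8667) = 1.9664
  s(Y) = √(1.7667) = 1.3292

Step 3 — r_{ij} = s_{ij} / (s_i · s_j):
  r[X,X] = 1 (diagonal).
  r[X,Y] = -1.8667 / (1.9664 · 1.3292) = -1.8667 / 2.6136 = -0.7142
  r[Y,Y] = 1 (diagonal).

R is symmetric with unit diagonal. Assembling:

R = [[1, -0.7142],
 [-0.7142, 1]]


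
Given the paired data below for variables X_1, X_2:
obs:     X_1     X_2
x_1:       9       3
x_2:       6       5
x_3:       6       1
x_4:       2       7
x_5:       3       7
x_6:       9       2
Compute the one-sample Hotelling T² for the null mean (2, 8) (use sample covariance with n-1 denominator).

Step 1 — sample mean vector:
  mean(X_1) = (9 + 6 + 6 + 2 + 3 + 9) / 6 = 35/6 = 5.8333
  mean(X_2) = (3 + 5 + 1 + 7 + 7 + 2) / 6 = 25/6 = 4.1667
  x̄ = (5.8333, 4.1667),  deviation x̄ - mu_0 = (5.8333, 4.1667) - (2, 8) = (3.8333, -3.8333).

Step 2 — sample covariance matrix, S[i,j] = (1/(n-1)) · Σ_k (x_{k,i} - mean_i) · (x_{k,j} - mean_j), divisor n-1 = 5:
  S[X_1,X_1] = ((3.1667)·(3.1667) + (0.1667)·(0.1667) + (0.1667)·(0.1667) + (-3.8333)·(-3.8333) + (-2.8333)·(-2.8333) + (3.1667)·(3.1667)) / 5 = 42.8333/5 = 8.5667
  S[X_1,X_2] = ((3.1667)·(-1.1667) + (0.1667)·(0.8333) + (0.1667)·(-3.1667) + (-3.8333)·(2.8333) + (-2.8333)·(2.8333) + (3.1667)·(-2.1667)) / 5 = -29.8333/5 = -5.9667
  S[X_2,X_2] = ((-1.1667)·(-1.1667) + (0.8333)·(0.8333) + (-3.1667)·(-3.1667) + (2.8333)·(2.8333) + (2.8333)·(2.8333) + (-2.1667)·(-2.1667)) / 5 = 32.8333/5 = 6.5667
  S = [[8.5667, -5.9667],
 [-5.9667, 6.5667]].

Step 3 — invert S. det(S) = 8.5667·6.5667 - (-5.9667)² = 20.6533.
  S^{-1} = (1/det) · [[d, -b], [-b, a]] = [[0.3179, 0.2889],
 [0.2889, 0.4148]].

Step 4 — quadratic form (x̄ - mu_0)^T · S^{-1} · (x̄ - mu_0):
  S^{-1} · (x̄ - mu_0) = (0.1114, -0.4826),
  (x̄ - mu_0)^T · [...] = (3.8333)·(0.1114) + (-3.8333)·(-0.4826) = 2.2767.

Step 5 — scale by n: T² = 6 · 2.2767 = 13.6604.

T² ≈ 13.6604


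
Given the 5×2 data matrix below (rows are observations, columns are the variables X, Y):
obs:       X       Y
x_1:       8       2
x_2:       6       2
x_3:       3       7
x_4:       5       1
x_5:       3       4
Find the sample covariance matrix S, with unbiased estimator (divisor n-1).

Step 1 — column means:
  mean(X) = (8 + 6 + 3 + 5 + 3) / 5 = 25/5 = 5
  mean(Y) = (2 + 2 + 7 + 1 + 4) / 5 = 16/5 = 3.2

Step 2 — sample covariance S[i,j] = (1/(n-1)) · Σ_k (x_{k,i} - mean_i) · (x_{k,j} - mean_j), with n-1 = 4.
  S[X,X] = ((3)·(3) + (1)·(1) + (-2)·(-2) + (0)·(0) + (-2)·(-2)) / 4 = 18/4 = 4.5
  S[X,Y] = ((3)·(-1.2) + (1)·(-1.2) + (-2)·(3.8) + (0)·(-2.2) + (-2)·(0.8)) / 4 = -14/4 = -3.5
  S[Y,Y] = ((-1.2)·(-1.2) + (-1.2)·(-1.2) + (3.8)·(3.8) + (-2.2)·(-2.2) + (0.8)·(0.8)) / 4 = 22.8/4 = 5.7

S is symmetric (S[j,i] = S[i,j]). Assembling:

S = [[4.5, -3.5],
 [-3.5, 5.7]]


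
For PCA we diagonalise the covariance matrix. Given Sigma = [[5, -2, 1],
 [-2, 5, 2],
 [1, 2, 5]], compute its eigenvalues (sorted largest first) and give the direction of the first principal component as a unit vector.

Step 1 — characteristic polynomial p(λ) = det(λI - Sigma) = λ³ - tr·λ² + c_1·λ - det, where tr = trace, c_1 = sum of the principal 2×2 minors, det = det(Sigma):
  tr = 5 + 5 + 5 = 15,
  c_1 = (5·5 - (-2)²) + (5·5 - (1)²) + (5·5 - (2)²) = 21 + 24 + 21 = 66,
  det = 5·(5·5 - (2)²) - (-2)·((-2)·5 - (2)·(1)) + (1)·((-2)·(2) - 5·(1)) = 5·(21) - (-2)·(-12) + (1)·(-9) = 72.
  So p(λ) = λ³ - 15λ² + 66λ - 72.
Step 2 — look for an integer root (rational root theorem: any rational root is an integer divisor of 72). Testing λ = 6:
  p(6) = 216 - 540 + 396 - 72 = 0  ✓
  Dividing out (λ - 6): p(λ) = (λ - 6)(λ² - 9λ + 12).
Step 3 — remaining eigenvalues from the quadratic λ² - 9λ + 12 = 0:
  Δ = 9² - 4·12 = 81 - 48 = 33,  λ = (9 ± √33)/2 = (9 ± 5.7446)/2 ≈ 7.3723 or 1.6277.
  Sorted: λ_1 = 7.3723,  λ_2 = 6,  λ_3 = 1.6277  (check: sum = 15 = tr ✓).

Step 4 — unit eigenvector for λ_1 ≈ 7.3723: v spans the null space of (Sigma - λ_1 I), whose rows are
  r_1 = (-2.3723, -2, 1),  r_2 = (-2, -2.3723, 2),  r_3 = (1, 2, -2.3723).
  v is orthogonal to every row, so take v ∝ r_1 × r_2 = ((-2)·(2) - (1)·(-2.3723), (1)·(-2) - (-2.3723)·(2), (-2.3723)·(-2.3723) - (-2)·(-2)) ≈ (-1.6277, 2.7446, 1.6277).
  Rescale (multiply by -1 so the first nonzero entry is positive): u = (1.6277, -2.7446, -1.6277).
  ||u|| = √((1.6277)² + (-2.7446)² + (-1.6277)²) = √(12.8316) ≈ 3.5821,  v_1 = u/||u|| ≈ (0.4544, -0.7662, -0.4544) (||v_1|| = 1).

λ_1 = 7.3723,  λ_2 = 6,  λ_3 = 1.6277;  v_1 ≈ (0.4544, -0.7662, -0.4544)


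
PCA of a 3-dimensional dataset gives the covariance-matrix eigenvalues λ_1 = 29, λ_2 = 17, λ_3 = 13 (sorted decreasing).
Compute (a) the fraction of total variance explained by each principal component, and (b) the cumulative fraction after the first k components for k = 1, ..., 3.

Step 1 — total variance = trace(Sigma) = Σ λ_i = 29 + 17 + 13 = 59.

Step 2 — fraction explained by component i = λ_i / Σ λ:
  PC1: 29/59 = 0.4915
  PC2: 17/59 = 0.2881
  PC3: 13/59 = 0.2203

Step 3 — cumulative fraction after k components = (λ_1 + ... + λ_k) / Σ λ:
  k = 1: 29/59 = 0.4915
  k = 2: (29 + 17)/59 = 46/59 = 0.7797
  k = 3: (29 + 17 + 13)/59 = 59/59 = 1

Summary (fraction, with percent):

explained: PC1 0.4915 (49.15%), PC2 0.2881 (28.81%), PC3 0.2203 (22.03%);  cumulative: 0.4915, 0.7797, 1


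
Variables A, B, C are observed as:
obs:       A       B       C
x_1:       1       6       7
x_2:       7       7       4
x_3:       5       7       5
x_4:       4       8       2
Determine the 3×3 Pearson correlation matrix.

Step 1 — column means:
  mean(A) = (1 + 7 + 5 + 4) / 4 = 17/4 = 4.25
  mean(B) = (6 + 7 + 7 + 8) / 4 = 28/4 = 7
  mean(C) = (7 + 4 + 5 + 2) / 4 = 18/4 = 4.5

Step 2 — sample variances and covariances s[i,j] = (1/(n-1)) · Σ_k (x_{k,i} - mean_i) · (x_{k,j} - mean_j), with n-1 = 3:
  s[A,A] = ((-3.25)·(-3.25) + (2.75)·(2.75) + (0.75)·(0.75) + (-0.25)·(-0.25)) / 3 = 18.75/3 = 6.25
  s[A,B] = ((-3.25)·(-1) + (2.75)·(0) + (0.75)·(0) + (-0.25)·(1)) / 3 = 3/3 = 1
  s[A,C] = ((-3.25)·(2.5) + (2.75)·(-0.5) + (0.75)·(0.5) + (-0.25)·(-2.5)) / 3 = -8.5/3 = -2.8333
  s[B,B] = ((-1)·(-1) + (0)·(0) + (0)·(0) + (1)·(1)) / 3 = 2/3 = 0.6667
  s[B,C] = ((-1)·(2.5) + (0)·(-0.5) + (0)·(0.5) + (1)·(-2.5)) / 3 = -5/3 = -1.6667
  s[C,C] = ((2.5)·(2.5) + (-0.5)·(-0.5) + (0.5)·(0.5) + (-2.5)·(-2.5)) / 3 = 13/3 = 4.3333
  Sample standard deviations s_i = √(s[i,i]):
  s(A) = √(6.25) = 2.5
  s(B) = √(0.6667) = 0.8165
  s(C) = √(4.3333) = 2.0817

Step 3 — r_{ij} = s_{ij} / (s_i · s_j):
  r[A,A] = 1 (diagonal).
  r[A,B] = 1 / (2.5 · 0.8165) = 1 / 2.0412 = 0.4899
  r[A,C] = -2.8333 / (2.5 · 2.0817) = -2.8333 / 5.2042 = -0.5444
  r[B,B] = 1 (diagonal).
  r[B,C] = -1.6667 / (0.8165 · 2.0817) = -1.6667 / 1.6997 = -0.9806
  r[C,C] = 1 (diagonal).

R is symmetric with unit diagonal. Assembling:

R = [[1, 0.4899, -0.5444],
 [0.4899, 1, -0.9806],
 [-0.5444, -0.9806, 1]]


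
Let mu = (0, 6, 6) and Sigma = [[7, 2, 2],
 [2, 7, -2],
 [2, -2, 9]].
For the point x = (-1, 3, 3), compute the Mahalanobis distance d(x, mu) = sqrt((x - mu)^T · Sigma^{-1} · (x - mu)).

Step 1 — centre the observation: (x - mu) = (-1, -3, -3).

Step 2 — invert Sigma (cofactor / det for 3×3, or solve directly):
  Sigma^{-1} = [[0.1772, -0.0661, -0.0541],
 [-0.0661, 0.1772, 0.0541],
 [-0.0541, 0.0541, 0.1351]].

Step 3 — form the quadratic (x - mu)^T · Sigma^{-1} · (x - mu):
  Sigma^{-1} · (x - mu) = (0.1832, -0.6276, -0.5135).
  (x - mu)^T · [Sigma^{-1} · (x - mu)] = (-1)·(0.1832) + (-3)·(-0.6276) + (-3)·(-0.5135) = 3.2402.

Step 4 — take square root: d = √(3.2402) ≈ 1.8001.

d(x, mu) = √(3.2402) ≈ 1.8001


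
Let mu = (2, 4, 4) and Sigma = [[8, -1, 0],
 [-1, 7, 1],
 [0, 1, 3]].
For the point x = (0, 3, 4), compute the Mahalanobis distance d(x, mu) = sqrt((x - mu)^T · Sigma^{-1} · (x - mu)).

Step 1 — centre the observation: (x - mu) = (-2, -1, 0).

Step 2 — invert Sigma (cofactor / det for 3×3, or solve directly):
  Sigma^{-1} = [[0.1274, 0.0191, -0.0064],
 [0.0191, 0.1529, -0.051],
 [-0.0064, -0.051, 0.3503]].

Step 3 — form the quadratic (x - mu)^T · Sigma^{-1} · (x - mu):
  Sigma^{-1} · (x - mu) = (-0.2739, -0.1911, 0.0637).
  (x - mu)^T · [Sigma^{-1} · (x - mu)] = (-2)·(-0.2739) + (-1)·(-0.1911) + (0)·(0.0637) = 0.7389.

Step 4 — take square root: d = √(0.7389) ≈ 0.8596.

d(x, mu) = √(0.7389) ≈ 0.8596


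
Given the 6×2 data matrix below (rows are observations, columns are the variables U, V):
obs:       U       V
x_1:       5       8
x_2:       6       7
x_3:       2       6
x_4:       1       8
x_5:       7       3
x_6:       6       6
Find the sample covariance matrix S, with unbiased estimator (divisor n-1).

Step 1 — column means:
  mean(U) = (5 + 6 + 2 + 1 + 7 + 6) / 6 = 27/6 = 4.5
  mean(V) = (8 + 7 + 6 + 8 + 3 + 6) / 6 = 38/6 = 6.3333

Step 2 — sample covariance S[i,j] = (1/(n-1)) · Σ_k (x_{k,i} - mean_i) · (x_{k,j} - mean_j), with n-1 = 5.
  S[U,U] = ((0.5)·(0.5) + (1.5)·(1.5) + (-2.5)·(-2.5) + (-3.5)·(-3.5) + (2.5)·(2.5) + (1.5)·(1.5)) / 5 = 29.5/5 = 5.9
  S[U,V] = ((0.5)·(1.6667) + (1.5)·(0.6667) + (-2.5)·(-0.3333) + (-3.5)·(1.6667) + (2.5)·(-3.3333) + (1.5)·(-0.3333)) / 5 = -12/5 = -2.4
  S[V,V] = ((1.6667)·(1.6667) + (0.6667)·(0.6667) + (-0.3333)·(-0.3333) + (1.6667)·(1.6667) + (-3.3333)·(-3.3333) + (-0.3333)·(-0.3333)) / 5 = 17.3333/5 = 3.4667

S is symmetric (S[j,i] = S[i,j]). Assembling:

S = [[5.9, -2.4],
 [-2.4, 3.4667]]


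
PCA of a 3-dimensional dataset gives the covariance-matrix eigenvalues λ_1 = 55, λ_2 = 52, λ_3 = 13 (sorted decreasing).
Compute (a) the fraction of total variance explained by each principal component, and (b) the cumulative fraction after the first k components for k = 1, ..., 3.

Step 1 — total variance = trace(Sigma) = Σ λ_i = 55 + 52 + 13 = 120.

Step 2 — fraction explained by component i = λ_i / Σ λ:
  PC1: 55/120 = 0.4583
  PC2: 52/120 = 0.4333
  PC3: 13/120 = 0.1083

Step 3 — cumulative fraction after k components = (λ_1 + ... + λ_k) / Σ λ:
  k = 1: 55/120 = 0.4583
  k = 2: (55 + 52)/120 = 107/120 = 0.8917
  k = 3: (55 + 52 + 13)/120 = 120/120 = 1

Summary (fraction, with percent):

explained: PC1 0.4583 (45.83%), PC2 0.4333 (43.33%), PC3 0.1083 (10.83%);  cumulative: 0.4583, 0.8917, 1


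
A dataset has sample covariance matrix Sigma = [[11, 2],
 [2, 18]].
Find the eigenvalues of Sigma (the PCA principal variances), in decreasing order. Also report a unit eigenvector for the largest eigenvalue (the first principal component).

Step 1 — characteristic polynomial of 2×2 Sigma:
  det(Sigma - λI) = λ² - trace · λ + det = 0.
  trace = 11 + 18 = 29, det = 11·18 - (2)² = 194.
Step 2 — discriminant:
  Δ = trace² - 4·det = 841 - 776 = 65.
Step 3 — eigenvalues:
  λ = (trace ± √Δ)/2 = (29 ± 8.0623)/2,
  λ_1 = 18.5311,  λ_2 = 10.4689.

Step 4 — unit eigenvector for λ_1: solve (Sigma - λ_1 I)v = 0. First row:
  (11 - 18.5311)·v_x + (2)·v_y = 0, i.e. (-7.5311)·v_x + (2)·v_y = 0,
  so v ∝ (b, λ_1 - a) = (2, 7.5311) = u.
  ||u|| = √((2)² + (7.5311)²) = √(60.7179) ≈ 7.7922,
  v_1 = u/||u|| ≈ (0.2567, 0.9665) (||v_1|| = 1).

λ_1 = 18.5311,  λ_2 = 10.4689;  v_1 ≈ (0.2567, 0.9665)


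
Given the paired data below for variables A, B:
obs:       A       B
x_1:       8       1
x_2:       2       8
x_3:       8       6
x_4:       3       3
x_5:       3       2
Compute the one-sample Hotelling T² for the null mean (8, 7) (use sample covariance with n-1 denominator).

Step 1 — sample mean vector:
  mean(A) = (8 + 2 + 8 + 3 + 3) / 5 = 24/5 = 4.8
  mean(B) = (1 + 8 + 6 + 3 + 2) / 5 = 20/5 = 4
  x̄ = (4.8, 4),  deviation x̄ - mu_0 = (4.8, 4) - (8, 7) = (-3.2, -3).

Step 2 — sample covariance matrix, S[i,j] = (1/(n-1)) · Σ_k (x_{k,i} - mean_i) · (x_{k,j} - mean_j), divisor n-1 = 4:
  S[A,A] = ((3.2)·(3.2) + (-2.8)·(-2.8) + (3.2)·(3.2) + (-1.8)·(-1.8) + (-1.8)·(-1.8)) / 4 = 34.8/4 = 8.7
  S[A,B] = ((3.2)·(-3) + (-2.8)·(4) + (3.2)·(2) + (-1.8)·(-1) + (-1.8)·(-2)) / 4 = -9/4 = -2.25
  S[B,B] = ((-3)·(-3) + (4)·(4) + (2)·(2) + (-1)·(-1) + (-2)·(-2)) / 4 = 34/4 = 8.5
  S = [[8.7, -2.25],
 [-2.25, 8.5]].

Step 3 — invert S. det(S) = 8.7·8.5 - (-2.25)² = 68.8875.
  S^{-1} = (1/det) · [[d, -b], [-b, a]] = [[0.1234, 0.0327],
 [0.0327, 0.1263]].

Step 4 — quadratic form (x̄ - mu_0)^T · S^{-1} · (x̄ - mu_0):
  S^{-1} · (x̄ - mu_0) = (-0.4928, -0.4834),
  (x̄ - mu_0)^T · [...] = (-3.2)·(-0.4928) + (-3)·(-0.4834) = 3.0273.

Step 5 — scale by n: T² = 5 · 3.0273 = 15.1363.

T² ≈ 15.1363


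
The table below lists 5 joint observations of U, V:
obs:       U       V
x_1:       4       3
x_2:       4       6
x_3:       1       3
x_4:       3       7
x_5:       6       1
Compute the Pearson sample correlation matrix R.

Step 1 — column means:
  mean(U) = (4 + 4 + 1 + 3 + 6) / 5 = 18/5 = 3.6
  mean(V) = (3 + 6 + 3 + 7 + 1) / 5 = 20/5 = 4

Step 2 — sample variances and covariances s[i,j] = (1/(n-1)) · Σ_k (x_{k,i} - mean_i) · (x_{k,j} - mean_j), with n-1 = 4:
  s[U,U] = ((0.4)·(0.4) + (0.4)·(0.4) + (-2.6)·(-2.6) + (-0.6)·(-0.6) + (2.4)·(2.4)) / 4 = 13.2/4 = 3.3
  s[U,V] = ((0.4)·(-1) + (0.4)·(2) + (-2.6)·(-1) + (-0.6)·(3) + (2.4)·(-3)) / 4 = -6/4 = -1.5
  s[V,V] = ((-1)·(-1) + (2)·(2) + (-1)·(-1) + (3)·(3) + (-3)·(-3)) / 4 = 24/4 = 6
  Sample standard deviations s_i = √(s[i,i]):
  s(U) = √(3.3) = 1.8166
  s(V) = √(6) = 2.4495

Step 3 — r_{ij} = s_{ij} / (s_i · s_j):
  r[U,U] = 1 (diagonal).
  r[U,V] = -1.5 / (1.8166 · 2.4495) = -1.5 / 4.4497 = -0.3371
  r[V,V] = 1 (diagonal).

R is symmetric with unit diagonal. Assembling:

R = [[1, -0.3371],
 [-0.3371, 1]]


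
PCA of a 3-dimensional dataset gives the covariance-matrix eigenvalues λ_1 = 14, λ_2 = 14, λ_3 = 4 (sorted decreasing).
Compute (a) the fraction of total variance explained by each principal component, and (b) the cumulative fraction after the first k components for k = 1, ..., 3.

Step 1 — total variance = trace(Sigma) = Σ λ_i = 14 + 14 + 4 = 32.

Step 2 — fraction explained by component i = λ_i / Σ λ:
  PC1: 14/32 = 0.4375
  PC2: 14/32 = 0.4375
  PC3: 4/32 = 0.125

Step 3 — cumulative fraction after k components = (λ_1 + ... + λ_k) / Σ λ:
  k = 1: 14/32 = 0.4375
  k = 2: (14 + 14)/32 = 28/32 = 0.875
  k = 3: (14 + 14 + 4)/32 = 32/32 = 1

Summary (fraction, with percent):

explained: PC1 0.4375 (43.75%), PC2 0.4375 (43.75%), PC3 0.125 (12.5%);  cumulative: 0.4375, 0.875, 1


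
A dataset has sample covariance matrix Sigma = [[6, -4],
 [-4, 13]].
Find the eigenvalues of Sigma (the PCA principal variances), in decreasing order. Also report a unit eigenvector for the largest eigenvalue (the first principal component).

Step 1 — characteristic polynomial of 2×2 Sigma:
  det(Sigma - λI) = λ² - trace · λ + det = 0.
  trace = 6 + 13 = 19, det = 6·13 - (-4)² = 62.
Step 2 — discriminant:
  Δ = trace² - 4·det = 361 - 248 = 113.
Step 3 — eigenvalues:
  λ = (trace ± √Δ)/2 = (19 ± 10.6301)/2,
  λ_1 = 14.8151,  λ_2 = 4.1849.

Step 4 — unit eigenvector for λ_1: solve (Sigma - λ_1 I)v = 0. First row:
  (6 - 14.8151)·v_x + (-4)·v_y = 0, i.e. (-8.8151)·v_x + (-4)·v_y = 0,
  so v ∝ (b, λ_1 - a) = (-4, 8.8151); multiply by -1 so the first entry is positive: u = (4, -8.8151).
  ||u|| = √((4)² + (-8.8151)²) = √(93.7055) ≈ 9.6802,
  v_1 = u/||u|| ≈ (0.4132, -0.9106) (||v_1|| = 1).

λ_1 = 14.8151,  λ_2 = 4.1849;  v_1 ≈ (0.4132, -0.9106)


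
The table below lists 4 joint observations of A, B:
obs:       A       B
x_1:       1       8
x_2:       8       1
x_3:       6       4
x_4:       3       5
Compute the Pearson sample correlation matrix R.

Step 1 — column means:
  mean(A) = (1 + 8 + 6 + 3) / 4 = 18/4 = 4.5
  mean(B) = (8 + 1 + 4 + 5) / 4 = 18/4 = 4.5

Step 2 — sample variances and covariances s[i,j] = (1/(n-1)) · Σ_k (x_{k,i} - mean_i) · (x_{k,j} - mean_j), with n-1 = 3:
  s[A,A] = ((-3.5)·(-3.5) + (3.5)·(3.5) + (1.5)·(1.5) + (-1.5)·(-1.5)) / 3 = 29/3 = 9.6667
  s[A,B] = ((-3.5)·(3.5) + (3.5)·(-3.5) + (1.5)·(-0.5) + (-1.5)·(0.5)) / 3 = -26/3 = -8.6667
  s[B,B] = ((3.5)·(3.5) + (-3.5)·(-3.5) + (-0.5)·(-0.5) + (0.5)·(0.5)) / 3 = 25/3 = 8.3333
  Sample standard deviations s_i = √(s[i,i]):
  s(A) = √(9.6667) = 3.1091
  s(B) = √(8.3333) = 2.8868

Step 3 — r_{ij} = s_{ij} / (s_i · s_j):
  r[A,A] = 1 (diagonal).
  r[A,B] = -8.6667 / (3.1091 · 2.8868) = -8.6667 / 8.9753 = -0.9656
  r[B,B] = 1 (diagonal).

R is symmetric with unit diagonal. Assembling:

R = [[1, -0.9656],
 [-0.9656, 1]]


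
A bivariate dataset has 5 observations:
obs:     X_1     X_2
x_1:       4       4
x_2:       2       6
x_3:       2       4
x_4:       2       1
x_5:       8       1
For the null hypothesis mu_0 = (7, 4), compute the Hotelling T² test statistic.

Step 1 — sample mean vector:
  mean(X_1) = (4 + 2 + 2 + 2 + 8) / 5 = 18/5 = 3.6
  mean(X_2) = (4 + 6 + 4 + 1 + 1) / 5 = 16/5 = 3.2
  x̄ = (3.6, 3.2),  deviation x̄ - mu_0 = (3.6, 3.2) - (7, 4) = (-3.4, -0.8).

Step 2 — sample covariance matrix, S[i,j] = (1/(n-1)) · Σ_k (x_{k,i} - mean_i) · (x_{k,j} - mean_j), divisor n-1 = 4:
  S[X_1,X_1] = ((0.4)·(0.4) + (-1.6)·(-1.6) + (-1.6)·(-1.6) + (-1.6)·(-1.6) + (4.4)·(4.4)) / 4 = 27.2/4 = 6.8
  S[X_1,X_2] = ((0.4)·(0.8) + (-1.6)·(2.8) + (-1.6)·(0.8) + (-1.6)·(-2.2) + (4.4)·(-2.2)) / 4 = -11.6/4 = -2.9
  S[X_2,X_2] = ((0.8)·(0.8) + (2.8)·(2.8) + (0.8)·(0.8) + (-2.2)·(-2.2) + (-2.2)·(-2.2)) / 4 = 18.8/4 = 4.7
  S = [[6.8, -2.9],
 [-2.9, 4.7]].

Step 3 — invert S. det(S) = 6.8·4.7 - (-2.9)² = 23.55.
  S^{-1} = (1/det) · [[d, -b], [-b, a]] = [[0.1996, 0.1231],
 [0.1231, 0.2887]].

Step 4 — quadratic form (x̄ - mu_0)^T · S^{-1} · (x̄ - mu_0):
  S^{-1} · (x̄ - mu_0) = (-0.7771, -0.6497),
  (x̄ - mu_0)^T · [...] = (-3.4)·(-0.7771) + (-0.8)·(-0.6497) = 3.1618.

Step 5 — scale by n: T² = 5 · 3.1618 = 15.8089.

T² ≈ 15.8089


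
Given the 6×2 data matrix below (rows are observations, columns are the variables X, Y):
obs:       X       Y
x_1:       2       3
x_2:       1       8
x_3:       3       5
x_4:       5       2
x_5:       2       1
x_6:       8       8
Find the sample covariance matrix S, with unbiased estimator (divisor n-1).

Step 1 — column means:
  mean(X) = (2 + 1 + 3 + 5 + 2 + 8) / 6 = 21/6 = 3.5
  mean(Y) = (3 + 8 + 5 + 2 + 1 + 8) / 6 = 27/6 = 4.5

Step 2 — sample covariance S[i,j] = (1/(n-1)) · Σ_k (x_{k,i} - mean_i) · (x_{k,j} - mean_j), with n-1 = 5.
  S[X,X] = ((-1.5)·(-1.5) + (-2.5)·(-2.5) + (-0.5)·(-0.5) + (1.5)·(1.5) + (-1.5)·(-1.5) + (4.5)·(4.5)) / 5 = 33.5/5 = 6.7
  S[X,Y] = ((-1.5)·(-1.5) + (-2.5)·(3.5) + (-0.5)·(0.5) + (1.5)·(-2.5) + (-1.5)·(-3.5) + (4.5)·(3.5)) / 5 = 10.5/5 = 2.1
  S[Y,Y] = ((-1.5)·(-1.5) + (3.5)·(3.5) + (0.5)·(0.5) + (-2.5)·(-2.5) + (-3.5)·(-3.5) + (3.5)·(3.5)) / 5 = 45.5/5 = 9.1

S is symmetric (S[j,i] = S[i,j]). Assembling:

S = [[6.7, 2.1],
 [2.1, 9.1]]


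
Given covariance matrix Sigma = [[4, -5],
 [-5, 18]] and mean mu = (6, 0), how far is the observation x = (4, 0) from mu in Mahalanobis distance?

Step 1 — centre the observation: (x - mu) = (-2, 0).

Step 2 — invert Sigma. det(Sigma) = 4·18 - (-5)² = 47.
  Sigma^{-1} = (1/det) · [[d, -b], [-b, a]] = [[0.383, 0.1064],
 [0.1064, 0.0851]].

Step 3 — form the quadratic (x - mu)^T · Sigma^{-1} · (x - mu):
  Sigma^{-1} · (x - mu) = (-0.766, -0.2128).
  (x - mu)^T · [Sigma^{-1} · (x - mu)] = (-2)·(-0.766) + (0)·(-0.2128) = 1.5319.

Step 4 — take square root: d = √(1.5319) ≈ 1.2377.

d(x, mu) = √(1.5319) ≈ 1.2377


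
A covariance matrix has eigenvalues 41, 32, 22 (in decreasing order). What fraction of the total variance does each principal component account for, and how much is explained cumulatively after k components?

Step 1 — total variance = trace(Sigma) = Σ λ_i = 41 + 32 + 22 = 95.

Step 2 — fraction explained by component i = λ_i / Σ λ:
  PC1: 41/95 = 0.4316
  PC2: 32/95 = 0.3368
  PC3: 22/95 = 0.2316

Step 3 — cumulative fraction after k components = (λ_1 + ... + λ_k) / Σ λ:
  k = 1: 41/95 = 0.4316
  k = 2: (41 + 32)/95 = 73/95 = 0.7684
  k = 3: (41 + 32 + 22)/95 = 95/95 = 1

Summary (fraction, with percent):

explained: PC1 0.4316 (43.16%), PC2 0.3368 (33.68%), PC3 0.2316 (23.16%);  cumulative: 0.4316, 0.7684, 1


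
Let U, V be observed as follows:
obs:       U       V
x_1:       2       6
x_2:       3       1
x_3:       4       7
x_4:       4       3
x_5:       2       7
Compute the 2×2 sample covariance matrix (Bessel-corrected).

Step 1 — column means:
  mean(U) = (2 + 3 + 4 + 4 + 2) / 5 = 15/5 = 3
  mean(V) = (6 + 1 + 7 + 3 + 7) / 5 = 24/5 = 4.8

Step 2 — sample covariance S[i,j] = (1/(n-1)) · Σ_k (x_{k,i} - mean_i) · (x_{k,j} - mean_j), with n-1 = 4.
  S[U,U] = ((-1)·(-1) + (0)·(0) + (1)·(1) + (1)·(1) + (-1)·(-1)) / 4 = 4/4 = 1
  S[U,V] = ((-1)·(1.2) + (0)·(-3.8) + (1)·(2.2) + (1)·(-1.8) + (-1)·(2.2)) / 4 = -3/4 = -0.75
  S[V,V] = ((1.2)·(1.2) + (-3.8)·(-3.8) + (2.2)·(2.2) + (-1.8)·(-1.8) + (2.2)·(2.2)) / 4 = 28.8/4 = 7.2

S is symmetric (S[j,i] = S[i,j]). Assembling:

S = [[1, -0.75],
 [-0.75, 7.2]]


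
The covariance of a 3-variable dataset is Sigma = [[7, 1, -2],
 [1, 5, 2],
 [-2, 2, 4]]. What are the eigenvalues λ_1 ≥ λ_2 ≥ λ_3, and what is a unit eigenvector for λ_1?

Step 1 — characteristic polynomial p(λ) = det(λI - Sigma) = λ³ - tr·λ² + c_1·λ - det, where tr = trace, c_1 = sum of the principal 2×2 minors, det = det(Sigma):
  tr = 7 + 5 + 4 = 16,
  c_1 = (7·5 - (1)²) + (7·4 - (-2)²) + (5·4 - (2)²) = 34 + 24 + 16 = 74,
  det = 7·(5·4 - (2)²) - (1)·((1)·4 - (2)·(-2)) + (-2)·((1)·(2) - 5·(-2)) = 7·(16) - (1)·(8) + (-2)·(12) = 80.
  So p(λ) = λ³ - 16λ² + 74λ - 80.
Step 2 — look for an integer root (rational root theorem: any rational root is an integer divisor of 80). Testing λ = 8:
  p(8) = 512 - 1024 + 592 - 80 = 0  ✓
  Dividing out (λ - 8): p(λ) = (λ - 8)(λ² - 8λ + 10).
Step 3 — remaining eigenvalues from the quadratic λ² - 8λ + 10 = 0:
  Δ = 8² - 4·10 = 64 - 40 = 24,  λ = (8 ± √24)/2 = (8 ± 4.899)/2 ≈ 6.4495 or 1.5505.
  Sorted: λ_1 = 8,  λ_2 = 6.4495,  λ_3 = 1.5505  (check: sum = 16 = tr ✓).

Step 4 — unit eigenvector for λ_1 = 8: v spans the null space of (Sigma - λ_1 I), whose rows are
  r_1 = (-1, 1, -2),  r_2 = (1, -3, 2),  r_3 = (-2, 2, -4).
  v is orthogonal to every row, so take v ∝ r_1 × r_2 = ((1)·(2) - (-2)·(-3), (-2)·(1) - (-1)·(2), (-1)·(-3) - (1)·(1)) = (-4, 0, 2).
  Rescale (divide by 2; multiply by -1 so the first nonzero entry is positive): u = (2, 0, -1).
  ||u|| = √((2)² + (0)² + (-1)²) = √(5) ≈ 2.2361,  v_1 = u/||u|| ≈ (0.8944, 0, -0.4472) (||v_1|| = 1).

λ_1 = 8,  λ_2 = 6.4495,  λ_3 = 1.5505;  v_1 ≈ (0.8944, 0, -0.4472)


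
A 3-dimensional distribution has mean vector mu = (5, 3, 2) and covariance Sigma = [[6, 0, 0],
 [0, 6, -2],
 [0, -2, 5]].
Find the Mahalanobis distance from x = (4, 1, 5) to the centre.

Step 1 — centre the observation: (x - mu) = (-1, -2, 3).

Step 2 — invert Sigma (cofactor / det for 3×3, or solve directly):
  Sigma^{-1} = [[0.1667, 0, 0],
 [0, 0.1923, 0.0769],
 [0, 0.0769, 0.2308]].

Step 3 — form the quadratic (x - mu)^T · Sigma^{-1} · (x - mu):
  Sigma^{-1} · (x - mu) = (-0.1667, -0.1538, 0.5385).
  (x - mu)^T · [Sigma^{-1} · (x - mu)] = (-1)·(-0.1667) + (-2)·(-0.1538) + (3)·(0.5385) = 2.0897.

Step 4 — take square root: d = √(2.0897) ≈ 1.4456.

d(x, mu) = √(2.0897) ≈ 1.4456


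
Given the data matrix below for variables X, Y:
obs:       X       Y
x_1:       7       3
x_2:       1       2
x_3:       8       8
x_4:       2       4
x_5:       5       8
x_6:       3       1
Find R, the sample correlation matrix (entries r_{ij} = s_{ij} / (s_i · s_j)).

Step 1 — column means:
  mean(X) = (7 + 1 + 8 + 2 + 5 + 3) / 6 = 26/6 = 4.3333
  mean(Y) = (3 + 2 + 8 + 4 + 8 + 1) / 6 = 26/6 = 4.3333

Step 2 — sample variances and covariances s[i,j] = (1/(n-1)) · Σ_k (x_{k,i} - mean_i) · (x_{k,j} - mean_j), with n-1 = 5:
  s[X,X] = ((2.6667)·(2.6667) + (-3.3333)·(-3.3333) + (3.6667)·(3.6667) + (-2.3333)·(-2.3333) + (0.6667)·(0.6667) + (-1.3333)·(-1.3333)) / 5 = 39.3333/5 = 7.8667
  s[X,Y] = ((2.6667)·(-1.3333) + (-3.3333)·(-2.3333) + (3.6667)·(3.6667) + (-2.3333)·(-0.3333) + (0.6667)·(3.6667) + (-1.3333)·(-3.3333)) / 5 = 25.3333/5 = 5.0667
  s[Y,Y] = ((-1.3333)·(-1.3333) + (-2.3333)·(-2.3333) + (3.6667)·(3.6667) + (-0.3333)·(-0.3333) + (3.6667)·(3.6667) + (-3.3333)·(-3.3333)) / 5 = 45.3333/5 = 9.0667
  Sample standard deviations s_i = √(s[i,i]):
  s(X) = √(7.8667) = 2.8048
  s(Y) = √(9.0667) = 3.0111

Step 3 — r_{ij} = s_{ij} / (s_i · s_j):
  r[X,X] = 1 (diagonal).
  r[X,Y] = 5.0667 / (2.8048 · 3.0111) = 5.0667 / 8.4454 = 0.5999
  r[Y,Y] = 1 (diagonal).

R is symmetric with unit diagonal. Assembling:

R = [[1, 0.5999],
 [0.5999, 1]]
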